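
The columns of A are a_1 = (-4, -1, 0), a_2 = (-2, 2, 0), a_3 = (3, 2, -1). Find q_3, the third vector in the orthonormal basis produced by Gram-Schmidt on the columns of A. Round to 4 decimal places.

a_1 = (-4, -1, 0); ‖a_1‖ = 4.1231, so q_1 = (-0.9701, -0.2425, 0.0000).
q_1·a_2 = (-0.9701)·(-2) + (-0.2425)·2 + 0.0000·0 = 1.4552.
u_2 = a_2 − 1.4552·q_1 = (-0.5882, 2.3529, 0.0000).
‖u_2‖ = 2.4254, so q_2 = (-0.2425, 0.9701, 0.0000).
q_1·a_3 = (-0.9701)·3 + (-0.2425)·2 + 0.0000·(-1) = -3.3955; q_2·a_3 = (-0.2425)·3 + 0.9701·2 + 0.0000·(-1) = 1.2127.
u_3 = a_3 + 3.3955·q_1 − 1.2127·q_2 = (0.0000, 0.0000, -1.0000).
‖u_3‖ = 1.0000, so q_3 = (0.0000, 0.0000, -1.0000).

q_3 = (0.0000, 0.0000, -1.0000)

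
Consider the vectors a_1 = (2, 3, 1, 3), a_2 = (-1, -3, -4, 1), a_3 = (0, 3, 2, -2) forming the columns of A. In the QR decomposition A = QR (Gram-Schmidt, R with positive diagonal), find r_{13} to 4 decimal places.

a_1 = (2, 3, 1, 3); ‖a_1‖ = 4.7958, so e_1 = (0.4170, 0.6255, 0.2085, 0.6255).
r_{13} = e_1·a_3 = 1.0426.

r_{13} = 1.0426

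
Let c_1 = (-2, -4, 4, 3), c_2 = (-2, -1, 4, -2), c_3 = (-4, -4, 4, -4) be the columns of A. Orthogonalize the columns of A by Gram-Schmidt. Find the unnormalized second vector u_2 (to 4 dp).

q_1 = c_1/‖c_1‖ = (-2, -4, 4, 3)/6.7082 = (-0.2981, -0.5963, 0.5963, 0.4472).
r_{12} = q_1·c_2 = 2.6833.
u_2 = c_2 − 2.6833·q_1 = (-1.2000, 0.6000, 2.4000, -3.2000).

u_2 = (-1.2000, 0.6000, 2.4000, -3.2000)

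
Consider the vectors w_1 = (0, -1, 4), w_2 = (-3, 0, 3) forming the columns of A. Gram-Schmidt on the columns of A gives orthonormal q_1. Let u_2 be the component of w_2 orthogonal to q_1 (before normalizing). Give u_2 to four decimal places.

u_2 = (-3.0000, 0.7059, 0.1765)

w_1 = (0, -1, 4); ‖w_1‖ = 4.1231, so q_1 = (0.0000, -0.2425, 0.9701).
q_1·w_2 = 0.0000·(-3) + (-0.2425)·0 + 0.9701·3 = 2.9104.
u_2 = w_2 − 2.9104·q_1 = (-3.0000, 0.7059, 0.1765).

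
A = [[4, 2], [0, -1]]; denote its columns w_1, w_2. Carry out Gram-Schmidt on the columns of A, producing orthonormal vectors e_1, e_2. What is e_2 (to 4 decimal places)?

e_2 = (0.0000, -1.0000)

w_1 = (4, 0); ‖w_1‖ = 4.0000, so e_1 = (1.0000, 0.0000).
e_1·w_2 = 1.0000·2 + 0.0000·(-1) = 2.0000.
u_2 = w_2 − 2.0000·e_1 = (0.0000, -1.0000).
‖u_2‖ = 1.0000, so e_2 = (0.0000, -1.0000).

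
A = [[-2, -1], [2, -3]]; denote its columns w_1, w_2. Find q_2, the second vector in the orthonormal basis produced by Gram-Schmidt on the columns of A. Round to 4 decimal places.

q_2 = (-0.7071, -0.7071)

q_1 = w_1/‖w_1‖ = (-2, 2)/2.8284 = (-0.7071, 0.7071).
r_{12} = q_1·w_2 = -1.4142.
u_2 = w_2 + 1.4142·q_1 = (-2.0000, -2.0000).
‖u_2‖ = 2.8284, so q_2 = (-0.7071, -0.7071).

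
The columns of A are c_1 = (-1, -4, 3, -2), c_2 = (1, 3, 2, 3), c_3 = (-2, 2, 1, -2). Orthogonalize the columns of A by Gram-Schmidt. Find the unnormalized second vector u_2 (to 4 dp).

c_1 = (-1, -4, 3, -2); ‖c_1‖ = 5.4772, so e_1 = (-0.1826, -0.7303, 0.5477, -0.3651).
e_1·c_2 = (-0.1826)·1 + (-0.7303)·3 + 0.5477·2 + (-0.3651)·3 = -2.3735.
u_2 = c_2 + 2.3735·e_1 = (0.5667, 1.2667, 3.3000, 2.1333).

u_2 = (0.5667, 1.2667, 3.3000, 2.1333)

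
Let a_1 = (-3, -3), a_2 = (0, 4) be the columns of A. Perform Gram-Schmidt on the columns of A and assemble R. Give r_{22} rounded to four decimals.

r_{22} = 2.8284

q_1 = a_1/‖a_1‖ = (-3, -3)/4.2426 = (-0.7071, -0.7071).
r_{12} = q_1·a_2 = -2.8284.
u_2 = a_2 + 2.8284·q_1 = (-2.0000, 2.0000).
r_{22} = ‖u_2‖ = 2.8284.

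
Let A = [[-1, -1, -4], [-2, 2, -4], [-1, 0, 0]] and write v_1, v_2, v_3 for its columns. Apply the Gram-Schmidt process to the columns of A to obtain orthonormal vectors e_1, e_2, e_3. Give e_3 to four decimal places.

e_3 = (-0.4364, -0.2182, 0.8729)

v_1 = (-1, -2, -1); ‖v_1‖ = 2.4495, so e_1 = (-0.4082, -0.8165, -0.4082).
e_1·v_2 = (-0.4082)·(-1) + (-0.8165)·2 + (-0.4082)·0 = -1.2247.
u_2 = v_2 + 1.2247·e_1 = (-1.5000, 1.0000, -0.5000).
‖u_2‖ = 1.8708, so e_2 = (-0.8018, 0.5345, -0.2673).
e_1·v_3 = (-0.4082)·(-4) + (-0.8165)·(-4) + (-0.4082)·0 = 4.8990; e_2·v_3 = (-0.8018)·(-4) + 0.5345·(-4) + (-0.2673)·0 = 1.0690.
u_3 = v_3 − 4.8990·e_1 − 1.0690·e_2 = (-1.1429, -0.5714, 2.2857).
‖u_3‖ = 2.6186, so e_3 = (-0.4364, -0.2182, 0.8729).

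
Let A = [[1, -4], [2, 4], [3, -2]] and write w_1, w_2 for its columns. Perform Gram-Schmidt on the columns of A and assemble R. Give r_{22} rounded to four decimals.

w_1 = (1, 2, 3); ‖w_1‖ = 3.7417, so q_1 = (0.2673, 0.5345, 0.8018).
q_1·w_2 = 0.2673·(-4) + 0.5345·4 + 0.8018·(-2) = -0.5345.
u_2 = w_2 + 0.5345·q_1 = (-3.8571, 4.2857, -1.5714).
r_{22} = ‖u_2‖ = 5.9761.

r_{22} = 5.9761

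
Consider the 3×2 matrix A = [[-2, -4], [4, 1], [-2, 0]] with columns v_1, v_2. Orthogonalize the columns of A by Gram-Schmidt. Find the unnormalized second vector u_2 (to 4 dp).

u_2 = (-3.0000, -1.0000, 1.0000)

e_1 = v_1/‖v_1‖ = (-2, 4, -2)/4.8990 = (-0.4082, 0.8165, -0.4082).
r_{12} = e_1·v_2 = 2.4495.
u_2 = v_2 − 2.4495·e_1 = (-3.0000, -1.0000, 1.0000).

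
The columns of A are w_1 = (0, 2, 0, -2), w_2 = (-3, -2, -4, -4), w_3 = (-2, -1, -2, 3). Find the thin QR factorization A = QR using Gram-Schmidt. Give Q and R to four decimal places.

Q = [[0.0000, -0.4575, -0.4942], [0.7071, -0.4575, 0.5341], [0.0000, -0.6100, -0.4304], [-0.7071, -0.4575, 0.5341]], R = [[2.8284, 1.4142, -2.8284], [0.0000, 6.5574, 1.2200], [0.0000, 0.0000, 2.9175]]

w_1 = (0, 2, 0, -2); ‖w_1‖ = 2.8284, so q_1 = (0.0000, 0.7071, 0.0000, -0.7071).
q_1·w_2 = 0.0000·(-3) + 0.7071·(-2) + 0.0000·(-4) + (-0.7071)·(-4) = 1.4142.
u_2 = w_2 − 1.4142·q_1 = (-3.0000, -3.0000, -4.0000, -3.0000).
‖u_2‖ = 6.5574, so q_2 = (-0.4575, -0.4575, -0.6100, -0.4575).
q_1·w_3 = 0.0000·(-2) + 0.7071·(-1) + 0.0000·(-2) + (-0.7071)·3 = -2.8284; q_2·w_3 = (-0.4575)·(-2) + (-0.4575)·(-1) + (-0.6100)·(-2) + (-0.4575)·3 = 1.2200.
u_3 = w_3 + 2.8284·q_1 − 1.2200·q_2 = (-1.4419, 1.5581, -1.2558, 1.5581).
‖u_3‖ = 2.9175, so q_3 = (-0.4942, 0.5341, -0.4304, 0.5341).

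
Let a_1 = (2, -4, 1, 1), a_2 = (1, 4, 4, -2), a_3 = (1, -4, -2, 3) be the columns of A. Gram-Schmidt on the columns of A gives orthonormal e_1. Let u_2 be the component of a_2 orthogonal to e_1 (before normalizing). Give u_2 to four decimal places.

a_1 = (2, -4, 1, 1); ‖a_1‖ = 4.6904, so e_1 = (0.4264, -0.8528, 0.2132, 0.2132).
e_1·a_2 = 0.4264·1 + (-0.8528)·4 + 0.2132·4 + 0.2132·(-2) = -2.5584.
u_2 = a_2 + 2.5584·e_1 = (2.0909, 1.8182, 4.5455, -1.4545).

u_2 = (2.0909, 1.8182, 4.5455, -1.4545)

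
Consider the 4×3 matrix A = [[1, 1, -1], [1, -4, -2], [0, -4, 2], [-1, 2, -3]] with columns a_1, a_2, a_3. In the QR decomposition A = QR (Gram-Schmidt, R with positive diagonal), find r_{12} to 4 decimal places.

q_1 = a_1/‖a_1‖ = (1, 1, 0, -1)/1.7321 = (0.5774, 0.5774, 0.0000, -0.5774).
r_{12} = q_1·a_2 = -2.8868.

r_{12} = -2.8868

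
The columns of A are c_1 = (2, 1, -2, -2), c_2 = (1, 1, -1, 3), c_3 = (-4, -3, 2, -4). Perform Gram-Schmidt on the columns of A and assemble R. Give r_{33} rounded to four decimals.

r_{33} = 1.5240

c_1 = (2, 1, -2, -2); ‖c_1‖ = 3.6056, so q_1 = (0.5547, 0.2774, -0.5547, -0.5547).
q_1·c_2 = 0.5547·1 + 0.2774·1 + (-0.5547)·(-1) + (-0.5547)·3 = -0.2774.
u_2 = c_2 + 0.2774·q_1 = (1.1538, 1.0769, -1.1538, 2.8462).
‖u_2‖ = 3.4530, so q_2 = (0.3342, 0.3119, -0.3342, 0.8243).
q_1·c_3 = 0.5547·(-4) + 0.2774·(-3) + (-0.5547)·2 + (-0.5547)·(-4) = -1.9415; q_2·c_3 = 0.3342·(-4) + 0.3119·(-3) + (-0.3342)·2 + 0.8243·(-4) = -6.2376.
u_3 = c_3 + 1.9415·q_1 + 6.2376·q_2 = (-0.8387, -0.5161, -1.1613, 0.0645).
r_{33} = ‖u_3‖ = 1.5240.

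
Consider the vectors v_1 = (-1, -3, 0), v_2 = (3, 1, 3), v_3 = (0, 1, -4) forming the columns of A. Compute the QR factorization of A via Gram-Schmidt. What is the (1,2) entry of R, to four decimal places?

q_1 = v_1/‖v_1‖ = (-1, -3, 0)/3.1623 = (-0.3162, -0.9487, 0.0000).
r_{12} = q_1·v_2 = -1.8974.

r_{12} = -1.8974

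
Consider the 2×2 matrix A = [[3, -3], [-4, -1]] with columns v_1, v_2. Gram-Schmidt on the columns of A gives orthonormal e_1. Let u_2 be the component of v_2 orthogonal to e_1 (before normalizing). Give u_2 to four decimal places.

u_2 = (-2.4000, -1.8000)

v_1 = (3, -4); ‖v_1‖ = 5.0000, so e_1 = (0.6000, -0.8000).
e_1·v_2 = 0.6000·(-3) + (-0.8000)·(-1) = -1.0000.
u_2 = v_2 + 1.0000·e_1 = (-2.4000, -1.8000).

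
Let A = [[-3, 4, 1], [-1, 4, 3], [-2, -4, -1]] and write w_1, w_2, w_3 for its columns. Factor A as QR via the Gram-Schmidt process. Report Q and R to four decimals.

w_1 = (-3, -1, -2); ‖w_1‖ = 3.7417, so e_1 = (-0.8018, -0.2673, -0.5345).
e_1·w_2 = (-0.8018)·4 + (-0.2673)·4 + (-0.5345)·(-4) = -2.1381.
u_2 = w_2 + 2.1381·e_1 = (2.2857, 3.4286, -5.1429).
‖u_2‖ = 6.5900, so e_2 = (0.3468, 0.5203, -0.7804).
e_1·w_3 = (-0.8018)·1 + (-0.2673)·3 + (-0.5345)·(-1) = -1.0690; e_2·w_3 = 0.3468·1 + 0.5203·3 + (-0.7804)·(-1) = 2.6880.
u_3 = w_3 + 1.0690·e_1 − 2.6880·e_2 = (-0.7895, 1.3158, 0.5263).
‖u_3‖ = 1.6222, so e_3 = (-0.4867, 0.8111, 0.3244).

Q = [[-0.8018, 0.3468, -0.4867], [-0.2673, 0.5203, 0.8111], [-0.5345, -0.7804, 0.3244]], R = [[3.7417, -2.1381, -1.0690], [0.0000, 6.5900, 2.6880], [0.0000, 0.0000, 1.6222]]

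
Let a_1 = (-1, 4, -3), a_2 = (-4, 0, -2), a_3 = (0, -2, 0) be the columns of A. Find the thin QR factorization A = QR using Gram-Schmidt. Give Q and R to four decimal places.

Q = [[-0.1961, -0.8995, 0.3904], [0.7845, -0.3828, -0.4880], [-0.5883, -0.2105, -0.7807]], R = [[5.0990, 1.9612, -1.5689], [0.0000, 4.0192, 0.7656], [0.0000, 0.0000, 0.9759]]

a_1 = (-1, 4, -3); ‖a_1‖ = 5.0990, so e_1 = (-0.1961, 0.7845, -0.5883).
e_1·a_2 = (-0.1961)·(-4) + 0.7845·0 + (-0.5883)·(-2) = 1.9612.
u_2 = a_2 − 1.9612·e_1 = (-3.6154, -1.5385, -0.8462).
‖u_2‖ = 4.0192, so e_2 = (-0.8995, -0.3828, -0.2105).
e_1·a_3 = (-0.1961)·0 + 0.7845·(-2) + (-0.5883)·0 = -1.5689; e_2·a_3 = (-0.8995)·0 + (-0.3828)·(-2) + (-0.2105)·0 = 0.7656.
u_3 = a_3 + 1.5689·e_1 − 0.7656·e_2 = (0.3810, -0.4762, -0.7619).
‖u_3‖ = 0.9759, so e_3 = (0.3904, -0.4880, -0.7807).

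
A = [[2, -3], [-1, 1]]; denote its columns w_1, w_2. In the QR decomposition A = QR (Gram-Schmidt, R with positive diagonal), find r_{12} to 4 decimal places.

r_{12} = -3.1305

w_1 = (2, -1); ‖w_1‖ = 2.2361, so q_1 = (0.8944, -0.4472).
r_{12} = q_1·w_2 = -3.1305.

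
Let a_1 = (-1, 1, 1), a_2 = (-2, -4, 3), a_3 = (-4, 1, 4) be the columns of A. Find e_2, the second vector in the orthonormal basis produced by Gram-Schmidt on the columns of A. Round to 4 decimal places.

e_2 = (-0.3113, -0.8093, 0.4981)

e_1 = a_1/‖a_1‖ = (-1, 1, 1)/1.7321 = (-0.5774, 0.5774, 0.5774).
r_{12} = e_1·a_2 = 0.5774.
u_2 = a_2 − 0.5774·e_1 = (-1.6667, -4.3333, 2.6667).
‖u_2‖ = 5.3541, so e_2 = (-0.3113, -0.8093, 0.4981).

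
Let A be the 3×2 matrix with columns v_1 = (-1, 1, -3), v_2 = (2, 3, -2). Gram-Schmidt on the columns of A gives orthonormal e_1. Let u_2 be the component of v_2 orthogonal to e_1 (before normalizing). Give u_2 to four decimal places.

u_2 = (2.6364, 2.3636, -0.0909)

e_1 = v_1/‖v_1‖ = (-1, 1, -3)/3.3166 = (-0.3015, 0.3015, -0.9045).
r_{12} = e_1·v_2 = 2.1106.
u_2 = v_2 − 2.1106·e_1 = (2.6364, 2.3636, -0.0909).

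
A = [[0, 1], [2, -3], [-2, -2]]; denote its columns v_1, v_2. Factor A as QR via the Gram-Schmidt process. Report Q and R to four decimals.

v_1 = (0, 2, -2); ‖v_1‖ = 2.8284, so e_1 = (0.0000, 0.7071, -0.7071).
e_1·v_2 = 0.0000·1 + 0.7071·(-3) + (-0.7071)·(-2) = -0.7071.
u_2 = v_2 + 0.7071·e_1 = (1.0000, -2.5000, -2.5000).
‖u_2‖ = 3.6742, so e_2 = (0.2722, -0.6804, -0.6804).

Q = [[0.0000, 0.2722], [0.7071, -0.6804], [-0.7071, -0.6804]], R = [[2.8284, -0.7071], [0.0000, 3.6742]]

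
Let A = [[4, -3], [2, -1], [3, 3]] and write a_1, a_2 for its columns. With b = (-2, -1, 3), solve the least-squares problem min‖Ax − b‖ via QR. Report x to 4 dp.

x = (0.1160, 0.8726)

a_1 = (4, 2, 3); ‖a_1‖ = 5.3852, so e_1 = (0.7428, 0.3714, 0.5571).
e_1·a_2 = 0.7428·(-3) + 0.3714·(-1) + 0.5571·3 = -0.9285.
u_2 = a_2 + 0.9285·e_1 = (-2.3103, -0.6552, 3.5172).
‖u_2‖ = 4.2589, so e_2 = (-0.5425, -0.1538, 0.8259).
Qᵀb = (-0.1857, 3.7164).
Back-substitute: x_2 = 3.7164/4.2589 = 0.8726.
x_1 = (-0.1857 + 0.9285·0.8726)/5.3852 = 0.1160.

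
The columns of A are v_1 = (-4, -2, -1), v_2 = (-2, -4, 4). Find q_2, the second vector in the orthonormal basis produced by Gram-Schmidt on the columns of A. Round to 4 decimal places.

q_1 = v_1/‖v_1‖ = (-4, -2, -1)/4.5826 = (-0.8729, -0.4364, -0.2182).
r_{12} = q_1·v_2 = 2.6186.
u_2 = v_2 − 2.6186·q_1 = (0.2857, -2.8571, 4.5714).
‖u_2‖ = 5.3984, so q_2 = (0.0529, -0.5293, 0.8468).

q_2 = (0.0529, -0.5293, 0.8468)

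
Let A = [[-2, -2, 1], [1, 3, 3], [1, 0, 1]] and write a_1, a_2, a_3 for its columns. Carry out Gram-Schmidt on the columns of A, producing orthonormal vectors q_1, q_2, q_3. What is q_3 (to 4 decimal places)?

q_1 = a_1/‖a_1‖ = (-2, 1, 1)/2.4495 = (-0.8165, 0.4082, 0.4082).
r_{12} = q_1·a_2 = 2.8577.
u_2 = a_2 − 2.8577·q_1 = (0.3333, 1.8333, -1.1667).
‖u_2‖ = 2.1985, so q_2 = (0.1516, 0.8339, -0.5307).
r_{13} = q_1·a_3 = 0.8165; r_{23} = q_2·a_3 = 2.1227.
u_3 = a_3 − 0.8165·q_1 − 2.1227·q_2 = (1.3448, 0.8966, 1.7931).
‖u_3‖ = 2.4140, so q_3 = (0.5571, 0.3714, 0.7428).

q_3 = (0.5571, 0.3714, 0.7428)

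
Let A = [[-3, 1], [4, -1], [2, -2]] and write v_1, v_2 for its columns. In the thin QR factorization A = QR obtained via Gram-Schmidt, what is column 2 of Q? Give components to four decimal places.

e_2 = (-0.1020, 0.3826, -0.9183)

v_1 = (-3, 4, 2); ‖v_1‖ = 5.3852, so e_1 = (-0.5571, 0.7428, 0.3714).
e_1·v_2 = (-0.5571)·1 + 0.7428·(-1) + 0.3714·(-2) = -2.0426.
u_2 = v_2 + 2.0426·e_1 = (-0.1379, 0.5172, -1.2414).
‖u_2‖ = 1.3519, so e_2 = (-0.1020, 0.3826, -0.9183).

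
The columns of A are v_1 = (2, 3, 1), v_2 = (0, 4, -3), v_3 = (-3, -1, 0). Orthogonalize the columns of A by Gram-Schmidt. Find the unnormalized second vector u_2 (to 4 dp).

u_2 = (-1.2857, 2.0714, -3.6429)

q_1 = v_1/‖v_1‖ = (2, 3, 1)/3.7417 = (0.5345, 0.8018, 0.2673).
r_{12} = q_1·v_2 = 2.4054.
u_2 = v_2 − 2.4054·q_1 = (-1.2857, 2.0714, -3.6429).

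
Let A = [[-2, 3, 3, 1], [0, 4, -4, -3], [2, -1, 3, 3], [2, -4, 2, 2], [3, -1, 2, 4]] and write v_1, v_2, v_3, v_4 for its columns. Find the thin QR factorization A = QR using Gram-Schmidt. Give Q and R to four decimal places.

v_1 = (-2, 0, 2, 2, 3); ‖v_1‖ = 4.5826, so e_1 = (-0.4364, 0.0000, 0.4364, 0.4364, 0.6547).
e_1·v_2 = (-0.4364)·3 + 0.0000·4 + 0.4364·(-1) + 0.4364·(-4) + 0.6547·(-1) = -4.1461.
u_2 = v_2 + 4.1461·e_1 = (1.1905, 4.0000, 0.8095, -2.1905, 1.7143).
‖u_2‖ = 5.0803, so e_2 = (0.2343, 0.7874, 0.1593, -0.4312, 0.3374).
e_1·v_3 = (-0.4364)·3 + 0.0000·(-4) + 0.4364·3 + 0.4364·2 + 0.6547·2 = 2.1822; e_2·v_3 = 0.2343·3 + 0.7874·(-4) + 0.1593·3 + (-0.4312)·2 + 0.3374·2 = -2.1559.
u_3 = v_3 − 2.1822·e_1 + 2.1559·e_2 = (4.4576, -2.3026, 2.3911, 0.1181, 1.2989).
‖u_3‖ = 5.7088, so e_3 = (0.7808, -0.4033, 0.4189, 0.0207, 0.2275).
e_1·v_4 = (-0.4364)·1 + 0.0000·(-3) + 0.4364·3 + 0.4364·2 + 0.6547·4 = 4.3644; e_2·v_4 = 0.2343·1 + 0.7874·(-3) + 0.1593·3 + (-0.4312)·2 + 0.3374·4 = -1.1623; e_3·v_4 = 0.7808·1 + (-0.4033)·(-3) + 0.4189·3 + 0.0207·2 + 0.2275·4 = 4.1989.
u_4 = v_4 − 4.3644·e_1 + 1.1623·e_2 − 4.1989·e_3 = (-0.1014, -0.3913, -0.4783, -0.4928, 0.5797).
‖u_4‖ = 0.9854, so e_4 = (-0.1030, -0.3971, -0.4853, -0.5001, 0.5883).

Q = [[-0.4364, 0.2343, 0.7808, -0.1030], [0.0000, 0.7874, -0.4033, -0.3971], [0.4364, 0.1593, 0.4189, -0.4853], [0.4364, -0.4312, 0.0207, -0.5001], [0.6547, 0.3374, 0.2275, 0.5883]], R = [[4.5826, -4.1461, 2.1822, 4.3644], [0.0000, 5.0803, -2.1559, -1.1623], [0.0000, 0.0000, 5.7088, 4.1989], [0.0000, 0.0000, 0.0000, 0.9854]]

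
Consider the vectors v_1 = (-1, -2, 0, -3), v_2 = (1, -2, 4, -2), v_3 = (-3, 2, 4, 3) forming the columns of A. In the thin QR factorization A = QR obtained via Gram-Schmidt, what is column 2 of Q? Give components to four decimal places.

v_1 = (-1, -2, 0, -3); ‖v_1‖ = 3.7417, so q_1 = (-0.2673, -0.5345, 0.0000, -0.8018).
q_1·v_2 = (-0.2673)·1 + (-0.5345)·(-2) + 0.0000·4 + (-0.8018)·(-2) = 2.4054.
u_2 = v_2 − 2.4054·q_1 = (1.6429, -0.7143, 4.0000, -0.0714).
‖u_2‖ = 4.3834, so q_2 = (0.3748, -0.1630, 0.9125, -0.0163).

q_2 = (0.3748, -0.1630, 0.9125, -0.0163)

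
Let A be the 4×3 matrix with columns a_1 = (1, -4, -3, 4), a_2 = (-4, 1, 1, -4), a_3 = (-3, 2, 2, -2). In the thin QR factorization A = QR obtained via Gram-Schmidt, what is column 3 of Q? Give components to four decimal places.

e_1 = a_1/‖a_1‖ = (1, -4, -3, 4)/6.4807 = (0.1543, -0.6172, -0.4629, 0.6172).
r_{12} = e_1·a_2 = -4.1662.
u_2 = a_2 + 4.1662·e_1 = (-3.3571, -1.5714, -0.9286, -1.4286).
‖u_2‖ = 4.0796, so e_2 = (-0.8229, -0.3852, -0.2276, -0.3502).
r_{13} = e_1·a_3 = -3.8576; r_{23} = e_2·a_3 = 1.9435.
u_3 = a_3 + 3.8576·e_1 − 1.9435·e_2 = (-0.8054, 0.3677, 0.6567, 1.0615).
‖u_3‖ = 1.5303, so e_3 = (-0.5263, 0.2403, 0.4291, 0.6937).

e_3 = (-0.5263, 0.2403, 0.4291, 0.6937)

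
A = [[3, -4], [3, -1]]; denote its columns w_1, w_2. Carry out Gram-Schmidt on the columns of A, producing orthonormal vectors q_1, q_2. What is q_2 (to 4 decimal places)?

q_2 = (-0.7071, 0.7071)

w_1 = (3, 3); ‖w_1‖ = 4.2426, so q_1 = (0.7071, 0.7071).
q_1·w_2 = 0.7071·(-4) + 0.7071·(-1) = -3.5355.
u_2 = w_2 + 3.5355·q_1 = (-1.5000, 1.5000).
‖u_2‖ = 2.1213, so q_2 = (-0.7071, 0.7071).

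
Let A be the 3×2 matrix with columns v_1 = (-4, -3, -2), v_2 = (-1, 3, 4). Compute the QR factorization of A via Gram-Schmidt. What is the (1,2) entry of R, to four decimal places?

q_1 = v_1/‖v_1‖ = (-4, -3, -2)/5.3852 = (-0.7428, -0.5571, -0.3714).
r_{12} = q_1·v_2 = -2.4140.

r_{12} = -2.4140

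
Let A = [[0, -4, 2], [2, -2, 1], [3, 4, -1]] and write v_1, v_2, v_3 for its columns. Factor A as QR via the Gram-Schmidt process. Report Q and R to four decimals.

v_1 = (0, 2, 3); ‖v_1‖ = 3.6056, so q_1 = (0.0000, 0.5547, 0.8321).
q_1·v_2 = 0.0000·(-4) + 0.5547·(-2) + 0.8321·4 = 2.2188.
u_2 = v_2 − 2.2188·q_1 = (-4.0000, -3.2308, 2.1538).
‖u_2‖ = 5.5747, so q_2 = (-0.7175, -0.5795, 0.3864).
q_1·v_3 = 0.0000·2 + 0.5547·1 + 0.8321·(-1) = -0.2774; q_2·v_3 = (-0.7175)·2 + (-0.5795)·1 + 0.3864·(-1) = -2.4010.
u_3 = v_3 + 0.2774·q_1 + 2.4010·q_2 = (0.2772, -0.2376, 0.1584).
‖u_3‖ = 0.3980, so q_3 = (0.6965, -0.5970, 0.3980).

Q = [[0.0000, -0.7175, 0.6965], [0.5547, -0.5795, -0.5970], [0.8321, 0.3864, 0.3980]], R = [[3.6056, 2.2188, -0.2774], [0.0000, 5.5747, -2.4010], [0.0000, 0.0000, 0.3980]]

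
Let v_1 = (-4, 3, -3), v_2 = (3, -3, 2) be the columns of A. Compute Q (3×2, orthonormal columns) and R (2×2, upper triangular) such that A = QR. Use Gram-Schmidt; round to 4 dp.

Q = [[-0.6860, -0.2361], [0.5145, -0.8262], [-0.5145, -0.5115]], R = [[5.8310, -4.6305], [0.0000, 0.7475]]

v_1 = (-4, 3, -3); ‖v_1‖ = 5.8310, so q_1 = (-0.6860, 0.5145, -0.5145).
q_1·v_2 = (-0.6860)·3 + 0.5145·(-3) + (-0.5145)·2 = -4.6305.
u_2 = v_2 + 4.6305·q_1 = (-0.1765, -0.6176, -0.3824).
‖u_2‖ = 0.7475, so q_2 = (-0.2361, -0.8262, -0.5115).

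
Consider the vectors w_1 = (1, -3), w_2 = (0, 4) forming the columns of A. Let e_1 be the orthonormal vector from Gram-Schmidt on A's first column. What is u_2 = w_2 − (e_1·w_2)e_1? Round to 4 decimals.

w_1 = (1, -3); ‖w_1‖ = 3.1623, so e_1 = (0.3162, -0.9487).
e_1·w_2 = 0.3162·0 + (-0.9487)·4 = -3.7947.
u_2 = w_2 + 3.7947·e_1 = (1.2000, 0.4000).

u_2 = (1.2000, 0.4000)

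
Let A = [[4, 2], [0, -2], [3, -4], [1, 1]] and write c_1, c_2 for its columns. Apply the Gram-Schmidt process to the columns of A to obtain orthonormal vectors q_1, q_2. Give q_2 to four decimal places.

c_1 = (4, 0, 3, 1); ‖c_1‖ = 5.0990, so q_1 = (0.7845, 0.0000, 0.5883, 0.1961).
q_1·c_2 = 0.7845·2 + 0.0000·(-2) + 0.5883·(-4) + 0.1961·1 = -0.5883.
u_2 = c_2 + 0.5883·q_1 = (2.4615, -2.0000, -3.6538, 1.1154).
‖u_2‖ = 4.9653, so q_2 = (0.4958, -0.4028, -0.7359, 0.2246).

q_2 = (0.4958, -0.4028, -0.7359, 0.2246)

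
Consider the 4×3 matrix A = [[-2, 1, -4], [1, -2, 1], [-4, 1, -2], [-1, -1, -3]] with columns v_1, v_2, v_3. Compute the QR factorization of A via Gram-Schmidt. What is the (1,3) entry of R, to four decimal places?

r_{13} = 4.2640

v_1 = (-2, 1, -4, -1); ‖v_1‖ = 4.6904, so q_1 = (-0.4264, 0.2132, -0.8528, -0.2132).
r_{13} = q_1·v_3 = 4.2640.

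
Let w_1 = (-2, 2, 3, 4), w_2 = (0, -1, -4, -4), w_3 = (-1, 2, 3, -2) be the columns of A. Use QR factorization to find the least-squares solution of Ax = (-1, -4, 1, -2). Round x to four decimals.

x = (-0.6910, -0.3587, 0.1492)

w_1 = (-2, 2, 3, 4); ‖w_1‖ = 5.7446, so q_1 = (-0.3482, 0.3482, 0.5222, 0.6963).
q_1·w_2 = (-0.3482)·0 + 0.3482·(-1) + 0.5222·(-4) + 0.6963·(-4) = -5.2223.
u_2 = w_2 + 5.2223·q_1 = (-1.8182, 0.8182, -1.2727, -0.3636).
‖u_2‖ = 2.3932, so q_2 = (-0.7597, 0.3419, -0.5318, -0.1519).
q_1·w_3 = (-0.3482)·(-1) + 0.3482·2 + 0.5222·3 + 0.6963·(-2) = 1.2185; q_2·w_3 = (-0.7597)·(-1) + 0.3419·2 + (-0.5318)·3 + (-0.1519)·(-2) = 0.1519.
u_3 = w_3 − 1.2185·q_1 − 0.1519·q_2 = (-0.4603, 1.5238, 2.4444, -2.8254).
‖u_3‖ = 4.0610, so q_3 = (-0.1133, 0.3752, 0.6019, -0.6957).
Qᵀb = (-1.9149, -0.8357, 0.6058).
Back-substitute: x_3 = 0.6058/4.0610 = 0.1492.
x_2 = (-0.8357 − 0.1519·0.1492)/2.3932 = -0.3587.
x_1 = (-1.9149 + 5.2223·(-0.3587) − 1.2185·0.1492)/5.7446 = -0.6910.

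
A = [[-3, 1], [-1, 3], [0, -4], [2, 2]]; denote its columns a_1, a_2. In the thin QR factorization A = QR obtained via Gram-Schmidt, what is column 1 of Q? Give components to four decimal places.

a_1 = (-3, -1, 0, 2); ‖a_1‖ = 3.7417, so e_1 = (-0.8018, -0.2673, 0.0000, 0.5345).

e_1 = (-0.8018, -0.2673, 0.0000, 0.5345)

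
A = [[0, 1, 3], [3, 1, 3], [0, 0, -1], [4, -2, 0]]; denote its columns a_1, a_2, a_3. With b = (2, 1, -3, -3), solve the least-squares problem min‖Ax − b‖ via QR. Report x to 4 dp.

x = (-0.8218, -0.3007, 1.1158)

e_1 = a_1/‖a_1‖ = (0, 3, 0, 4)/5.0000 = (0.0000, 0.6000, 0.0000, 0.8000).
r_{12} = e_1·a_2 = -1.0000.
u_2 = a_2 + 1.0000·e_1 = (1.0000, 1.6000, 0.0000, -1.2000).
‖u_2‖ = 2.2361, so e_2 = (0.4472, 0.7155, 0.0000, -0.5367).
r_{13} = e_1·a_3 = 1.8000; r_{23} = e_2·a_3 = 3.4883.
u_3 = a_3 − 1.8000·e_1 − 3.4883·e_2 = (1.4400, -0.5760, -1.0000, 0.4320).
‖u_3‖ = 1.8953, so e_3 = (0.7598, -0.3039, -0.5276, 0.2279).
Qᵀb = (-1.8000, 3.2199, 2.1148).
Back-substitute: x_3 = 2.1148/1.8953 = 1.1158.
x_2 = (3.2199 − 3.4883·1.1158)/2.2361 = -0.3007.
x_1 = (-1.8000 + 1.0000·(-0.3007) − 1.8000·1.1158)/5.0000 = -0.8218.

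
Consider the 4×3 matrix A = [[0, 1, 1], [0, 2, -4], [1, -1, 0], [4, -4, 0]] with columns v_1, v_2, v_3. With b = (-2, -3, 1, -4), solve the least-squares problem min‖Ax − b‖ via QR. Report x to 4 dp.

x = (-2.7157, -1.8333, -0.1667)

v_1 = (0, 0, 1, 4); ‖v_1‖ = 4.1231, so q_1 = (0.0000, 0.0000, 0.2425, 0.9701).
q_1·v_2 = 0.0000·1 + 0.0000·2 + 0.2425·(-1) + 0.9701·(-4) = -4.1231.
u_2 = v_2 + 4.1231·q_1 = (1.0000, 2.0000, 0.0000, 0.0000).
‖u_2‖ = 2.2361, so q_2 = (0.4472, 0.8944, 0.0000, 0.0000).
q_1·v_3 = 0.0000·1 + 0.0000·(-4) + 0.2425·0 + 0.9701·0 = 0.0000; q_2·v_3 = 0.4472·1 + 0.8944·(-4) + 0.0000·0 + 0.0000·0 = -3.1305.
u_3 = v_3 + 0.0000·q_1 + 3.1305·q_2 = (2.4000, -1.2000, 0.0000, 0.0000).
‖u_3‖ = 2.6833, so q_3 = (0.8944, -0.4472, 0.0000, 0.0000).
Qᵀb = (-3.6380, -3.5777, -0.4472).
Back-substitute: x_3 = -0.4472/2.6833 = -0.1667.
x_2 = (-3.5777 + 3.1305·(-0.1667))/2.2361 = -1.8333.
x_1 = (-3.6380 + 4.1231·(-1.8333) + 0.0000·(-0.1667))/4.1231 = -2.7157.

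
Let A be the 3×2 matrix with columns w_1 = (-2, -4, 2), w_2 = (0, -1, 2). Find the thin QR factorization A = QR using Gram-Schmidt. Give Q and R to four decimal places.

Q = [[-0.4082, 0.4364], [-0.8165, 0.2182], [0.4082, 0.8729]], R = [[4.8990, 1.6330], [0.0000, 1.5275]]

q_1 = w_1/‖w_1‖ = (-2, -4, 2)/4.8990 = (-0.4082, -0.8165, 0.4082).
r_{12} = q_1·w_2 = 1.6330.
u_2 = w_2 − 1.6330·q_1 = (0.6667, 0.3333, 1.3333).
‖u_2‖ = 1.5275, so q_2 = (0.4364, 0.2182, 0.8729).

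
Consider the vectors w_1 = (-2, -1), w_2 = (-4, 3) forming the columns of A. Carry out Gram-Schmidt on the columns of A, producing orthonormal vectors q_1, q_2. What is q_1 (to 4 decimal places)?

q_1 = (-0.8944, -0.4472)

w_1 = (-2, -1); ‖w_1‖ = 2.2361, so q_1 = (-0.8944, -0.4472).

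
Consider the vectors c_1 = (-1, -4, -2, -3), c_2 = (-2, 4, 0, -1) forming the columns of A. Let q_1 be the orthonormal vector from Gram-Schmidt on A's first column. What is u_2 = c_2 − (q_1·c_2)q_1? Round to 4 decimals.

u_2 = (-2.3667, 2.5333, -0.7333, -2.1000)

c_1 = (-1, -4, -2, -3); ‖c_1‖ = 5.4772, so q_1 = (-0.1826, -0.7303, -0.3651, -0.5477).
q_1·c_2 = (-0.1826)·(-2) + (-0.7303)·4 + (-0.3651)·0 + (-0.5477)·(-1) = -2.0083.
u_2 = c_2 + 2.0083·q_1 = (-2.3667, 2.5333, -0.7333, -2.1000).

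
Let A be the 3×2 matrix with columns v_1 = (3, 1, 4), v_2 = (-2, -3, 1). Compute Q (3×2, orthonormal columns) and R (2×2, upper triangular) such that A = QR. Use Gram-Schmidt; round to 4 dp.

q_1 = v_1/‖v_1‖ = (3, 1, 4)/5.0990 = (0.5883, 0.1961, 0.7845).
r_{12} = q_1·v_2 = -0.9806.
u_2 = v_2 + 0.9806·q_1 = (-1.4231, -2.8077, 1.7692).
‖u_2‖ = 3.6109, so q_2 = (-0.3941, -0.7776, 0.4900).

Q = [[0.5883, -0.3941], [0.1961, -0.7776], [0.7845, 0.4900]], R = [[5.0990, -0.9806], [0.0000, 3.6109]]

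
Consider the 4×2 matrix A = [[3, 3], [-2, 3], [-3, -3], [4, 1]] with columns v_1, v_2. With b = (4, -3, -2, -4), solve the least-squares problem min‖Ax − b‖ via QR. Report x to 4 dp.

x = (0.1782, 0.0767)

e_1 = v_1/‖v_1‖ = (3, -2, -3, 4)/6.1644 = (0.4867, -0.3244, -0.4867, 0.6489).
r_{12} = e_1·v_2 = 2.5955.
u_2 = v_2 − 2.5955·e_1 = (1.7368, 3.8421, -1.7368, -0.6842).
‖u_2‖ = 4.6112, so e_2 = (0.3767, 0.8332, -0.3767, -0.1484).
Qᵀb = (1.2978, 0.3538).
Back-substitute: x_2 = 0.3538/4.6112 = 0.0767.
x_1 = (1.2978 − 2.5955·0.0767)/6.1644 = 0.1782.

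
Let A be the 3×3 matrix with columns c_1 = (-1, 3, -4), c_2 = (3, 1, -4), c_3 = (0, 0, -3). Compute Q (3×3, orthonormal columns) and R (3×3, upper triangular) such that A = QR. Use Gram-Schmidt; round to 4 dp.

c_1 = (-1, 3, -4); ‖c_1‖ = 5.0990, so q_1 = (-0.1961, 0.5883, -0.7845).
q_1·c_2 = (-0.1961)·3 + 0.5883·1 + (-0.7845)·(-4) = 3.1379.
u_2 = c_2 − 3.1379·q_1 = (3.6154, -0.8462, -1.5385).
‖u_2‖ = 4.0192, so q_2 = (0.8995, -0.2105, -0.3828).
q_1·c_3 = (-0.1961)·0 + 0.5883·0 + (-0.7845)·(-3) = 2.3534; q_2·c_3 = 0.8995·0 + (-0.2105)·0 + (-0.3828)·(-3) = 1.1483.
u_3 = c_3 − 2.3534·q_1 − 1.1483·q_2 = (-0.5714, -1.1429, -0.7143).
‖u_3‖ = 1.4639, so q_3 = (-0.3904, -0.7807, -0.4880).

Q = [[-0.1961, 0.8995, -0.3904], [0.5883, -0.2105, -0.7807], [-0.7845, -0.3828, -0.4880]], R = [[5.0990, 3.1379, 2.3534], [0.0000, 4.0192, 1.1483], [0.0000, 0.0000, 1.4639]]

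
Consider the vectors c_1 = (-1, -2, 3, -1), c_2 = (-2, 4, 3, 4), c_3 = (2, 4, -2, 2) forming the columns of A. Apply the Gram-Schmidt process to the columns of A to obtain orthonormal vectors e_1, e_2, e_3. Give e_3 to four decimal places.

c_1 = (-1, -2, 3, -1); ‖c_1‖ = 3.8730, so e_1 = (-0.2582, -0.5164, 0.7746, -0.2582).
e_1·c_2 = (-0.2582)·(-2) + (-0.5164)·4 + 0.7746·3 + (-0.2582)·4 = -0.2582.
u_2 = c_2 + 0.2582·e_1 = (-2.0667, 3.8667, 3.2000, 3.9333).
‖u_2‖ = 6.7032, so e_2 = (-0.3083, 0.5768, 0.4774, 0.5868).
e_1·c_3 = (-0.2582)·2 + (-0.5164)·4 + 0.7746·(-2) + (-0.2582)·2 = -4.6476; e_2·c_3 = (-0.3083)·2 + 0.5768·4 + 0.4774·(-2) + 0.5868·2 = 1.9095.
u_3 = c_3 + 4.6476·e_1 − 1.9095·e_2 = (1.3887, 0.4985, 0.6884, -0.3205).
‖u_3‖ = 1.6594, so e_3 = (0.8369, 0.3004, 0.4149, -0.1931).

e_3 = (0.8369, 0.3004, 0.4149, -0.1931)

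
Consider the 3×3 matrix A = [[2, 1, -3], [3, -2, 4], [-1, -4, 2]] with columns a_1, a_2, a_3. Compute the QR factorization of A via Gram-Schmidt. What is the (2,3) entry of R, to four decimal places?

a_1 = (2, 3, -1); ‖a_1‖ = 3.7417, so q_1 = (0.5345, 0.8018, -0.2673).
q_1·a_2 = 0.5345·1 + 0.8018·(-2) + (-0.2673)·(-4) = 0.0000.
u_2 = a_2 + 0.0000·q_1 = (1.0000, -2.0000, -4.0000).
‖u_2‖ = 4.5826, so q_2 = (0.2182, -0.4364, -0.8729).
r_{23} = q_2·a_3 = -4.1461.

r_{23} = -4.1461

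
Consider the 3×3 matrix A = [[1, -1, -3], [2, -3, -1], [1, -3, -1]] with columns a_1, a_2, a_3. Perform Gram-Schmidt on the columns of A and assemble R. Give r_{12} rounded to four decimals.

r_{12} = -4.0825

a_1 = (1, 2, 1); ‖a_1‖ = 2.4495, so e_1 = (0.4082, 0.8165, 0.4082).
r_{12} = e_1·a_2 = -4.0825.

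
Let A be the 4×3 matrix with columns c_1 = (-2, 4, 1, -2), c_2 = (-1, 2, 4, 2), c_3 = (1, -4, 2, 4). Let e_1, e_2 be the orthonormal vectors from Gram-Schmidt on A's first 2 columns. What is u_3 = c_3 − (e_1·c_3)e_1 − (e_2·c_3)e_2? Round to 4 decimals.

c_1 = (-2, 4, 1, -2); ‖c_1‖ = 5.0000, so e_1 = (-0.4000, 0.8000, 0.2000, -0.4000).
e_1·c_2 = (-0.4000)·(-1) + 0.8000·2 + 0.2000·4 + (-0.4000)·2 = 2.0000.
u_2 = c_2 − 2.0000·e_1 = (-0.2000, 0.4000, 3.6000, 2.8000).
‖u_2‖ = 4.5826, so e_2 = (-0.0436, 0.0873, 0.7856, 0.6110).
e_1·c_3 = (-0.4000)·1 + 0.8000·(-4) + 0.2000·2 + (-0.4000)·4 = -4.8000; e_2·c_3 = (-0.0436)·1 + 0.0873·(-4) + 0.7856·2 + 0.6110·4 = 3.6224.
u_3 = c_3 + 4.8000·e_1 − 3.6224·e_2 = (-0.7619, -0.4762, 0.1143, -0.1333).

u_3 = (-0.7619, -0.4762, 0.1143, -0.1333)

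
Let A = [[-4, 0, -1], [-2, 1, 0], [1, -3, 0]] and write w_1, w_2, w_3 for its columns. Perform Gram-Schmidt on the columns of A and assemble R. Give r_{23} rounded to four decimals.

r_{23} = 0.3209

e_1 = w_1/‖w_1‖ = (-4, -2, 1)/4.5826 = (-0.8729, -0.4364, 0.2182).
r_{12} = e_1·w_2 = -1.0911.
u_2 = w_2 + 1.0911·e_1 = (-0.9524, 0.5238, -2.7619).
‖u_2‖ = 2.9681, so e_2 = (-0.3209, 0.1765, -0.9305).
r_{23} = e_2·w_3 = 0.3209.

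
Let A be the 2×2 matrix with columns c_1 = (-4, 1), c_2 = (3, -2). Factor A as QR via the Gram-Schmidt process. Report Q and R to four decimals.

Q = [[-0.9701, -0.2425], [0.2425, -0.9701]], R = [[4.1231, -3.3955], [0.0000, 1.2127]]

e_1 = c_1/‖c_1‖ = (-4, 1)/4.1231 = (-0.9701, 0.2425).
r_{12} = e_1·c_2 = -3.3955.
u_2 = c_2 + 3.3955·e_1 = (-0.2941, -1.1765).
‖u_2‖ = 1.2127, so e_2 = (-0.2425, -0.9701).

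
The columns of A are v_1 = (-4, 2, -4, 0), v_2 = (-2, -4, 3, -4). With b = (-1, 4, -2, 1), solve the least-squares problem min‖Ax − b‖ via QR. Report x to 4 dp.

x = (0.4146, -0.4228)

v_1 = (-4, 2, -4, 0); ‖v_1‖ = 6.0000, so q_1 = (-0.6667, 0.3333, -0.6667, 0.0000).
q_1·v_2 = (-0.6667)·(-2) + 0.3333·(-4) + (-0.6667)·3 + 0.0000·(-4) = -2.0000.
u_2 = v_2 + 2.0000·q_1 = (-3.3333, -3.3333, 1.6667, -4.0000).
‖u_2‖ = 6.4031, so q_2 = (-0.5206, -0.5206, 0.2603, -0.6247).
Qᵀb = (3.3333, -2.7070).
Back-substitute: x_2 = -2.7070/6.4031 = -0.4228.
x_1 = (3.3333 + 2.0000·(-0.4228))/6.0000 = 0.4146.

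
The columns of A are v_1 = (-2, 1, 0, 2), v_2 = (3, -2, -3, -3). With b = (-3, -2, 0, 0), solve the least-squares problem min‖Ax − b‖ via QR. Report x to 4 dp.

x = (0.6506, 0.1325)

v_1 = (-2, 1, 0, 2); ‖v_1‖ = 3.0000, so e_1 = (-0.6667, 0.3333, 0.0000, 0.6667).
e_1·v_2 = (-0.6667)·3 + 0.3333·(-2) + 0.0000·(-3) + 0.6667·(-3) = -4.6667.
u_2 = v_2 + 4.6667·e_1 = (-0.1111, -0.4444, -3.0000, 0.1111).
‖u_2‖ = 3.0368, so e_2 = (-0.0366, -0.1464, -0.9879, 0.0366).
Qᵀb = (1.3333, 0.4025).
Back-substitute: x_2 = 0.4025/3.0368 = 0.1325.
x_1 = (1.3333 + 4.6667·0.1325)/3.0000 = 0.6506.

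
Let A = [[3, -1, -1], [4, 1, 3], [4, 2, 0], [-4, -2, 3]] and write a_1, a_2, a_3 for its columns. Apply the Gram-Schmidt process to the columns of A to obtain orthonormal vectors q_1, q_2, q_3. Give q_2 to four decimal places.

a_1 = (3, 4, 4, -4); ‖a_1‖ = 7.5498, so q_1 = (0.3974, 0.5298, 0.5298, -0.5298).
q_1·a_2 = 0.3974·(-1) + 0.5298·1 + 0.5298·2 + (-0.5298)·(-2) = 2.2517.
u_2 = a_2 − 2.2517·q_1 = (-1.8947, -0.1930, 0.8070, -0.8070).
‖u_2‖ = 2.2203, so q_2 = (-0.8534, -0.0869, 0.3635, -0.3635).

q_2 = (-0.8534, -0.0869, 0.3635, -0.3635)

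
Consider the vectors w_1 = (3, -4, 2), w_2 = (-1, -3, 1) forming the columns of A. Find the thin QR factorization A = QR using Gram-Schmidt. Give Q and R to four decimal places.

w_1 = (3, -4, 2); ‖w_1‖ = 5.3852, so e_1 = (0.5571, -0.7428, 0.3714).
e_1·w_2 = 0.5571·(-1) + (-0.7428)·(-3) + 0.3714·1 = 2.0426.
u_2 = w_2 − 2.0426·e_1 = (-2.1379, -1.4828, 0.2414).
‖u_2‖ = 2.6130, so e_2 = (-0.8182, -0.5675, 0.0924).

Q = [[0.5571, -0.8182], [-0.7428, -0.5675], [0.3714, 0.0924]], R = [[5.3852, 2.0426], [0.0000, 2.6130]]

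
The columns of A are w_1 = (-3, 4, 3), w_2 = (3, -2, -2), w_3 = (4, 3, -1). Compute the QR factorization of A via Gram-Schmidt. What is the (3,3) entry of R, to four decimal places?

w_1 = (-3, 4, 3); ‖w_1‖ = 5.8310, so e_1 = (-0.5145, 0.6860, 0.5145).
e_1·w_2 = (-0.5145)·3 + 0.6860·(-2) + 0.5145·(-2) = -3.9445.
u_2 = w_2 + 3.9445·e_1 = (0.9706, 0.7059, 0.0294).
‖u_2‖ = 1.2005, so e_2 = (0.8085, 0.5880, 0.0245).
e_1·w_3 = (-0.5145)·4 + 0.6860·3 + 0.5145·(-1) = -0.5145; e_2·w_3 = 0.8085·4 + 0.5880·3 + 0.0245·(-1) = 4.9735.
u_3 = w_3 + 0.5145·e_1 − 4.9735·e_2 = (-0.2857, 0.4286, -0.8571).
r_{33} = ‖u_3‖ = 1.0000.

r_{33} = 1.0000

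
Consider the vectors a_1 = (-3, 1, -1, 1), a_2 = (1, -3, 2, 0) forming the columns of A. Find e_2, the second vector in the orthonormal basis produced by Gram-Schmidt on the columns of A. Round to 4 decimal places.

a_1 = (-3, 1, -1, 1); ‖a_1‖ = 3.4641, so e_1 = (-0.8660, 0.2887, -0.2887, 0.2887).
e_1·a_2 = (-0.8660)·1 + 0.2887·(-3) + (-0.2887)·2 + 0.2887·0 = -2.3094.
u_2 = a_2 + 2.3094·e_1 = (-1.0000, -2.3333, 1.3333, 0.6667).
‖u_2‖ = 2.9439, so e_2 = (-0.3397, -0.7926, 0.4529, 0.2265).

e_2 = (-0.3397, -0.7926, 0.4529, 0.2265)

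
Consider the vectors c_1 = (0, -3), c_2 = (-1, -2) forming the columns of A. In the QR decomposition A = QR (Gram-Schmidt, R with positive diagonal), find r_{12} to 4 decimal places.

q_1 = c_1/‖c_1‖ = (0, -3)/3.0000 = (0.0000, -1.0000).
r_{12} = q_1·c_2 = 2.0000.

r_{12} = 2.0000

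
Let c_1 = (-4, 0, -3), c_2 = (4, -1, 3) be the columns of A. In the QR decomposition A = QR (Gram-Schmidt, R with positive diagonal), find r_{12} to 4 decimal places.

r_{12} = -5.0000

e_1 = c_1/‖c_1‖ = (-4, 0, -3)/5.0000 = (-0.8000, 0.0000, -0.6000).
r_{12} = e_1·c_2 = -5.0000.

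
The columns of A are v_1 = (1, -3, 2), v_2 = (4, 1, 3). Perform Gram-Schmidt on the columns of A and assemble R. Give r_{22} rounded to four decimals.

r_{22} = 4.7434

v_1 = (1, -3, 2); ‖v_1‖ = 3.7417, so q_1 = (0.2673, -0.8018, 0.5345).
q_1·v_2 = 0.2673·4 + (-0.8018)·1 + 0.5345·3 = 1.8708.
u_2 = v_2 − 1.8708·q_1 = (3.5000, 2.5000, 2.0000).
r_{22} = ‖u_2‖ = 4.7434.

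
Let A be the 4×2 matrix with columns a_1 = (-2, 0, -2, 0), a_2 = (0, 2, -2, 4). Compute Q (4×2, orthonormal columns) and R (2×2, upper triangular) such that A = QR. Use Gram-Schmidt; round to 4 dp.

a_1 = (-2, 0, -2, 0); ‖a_1‖ = 2.8284, so q_1 = (-0.7071, 0.0000, -0.7071, 0.0000).
q_1·a_2 = (-0.7071)·0 + 0.0000·2 + (-0.7071)·(-2) + 0.0000·4 = 1.4142.
u_2 = a_2 − 1.4142·q_1 = (1.0000, 2.0000, -1.0000, 4.0000).
‖u_2‖ = 4.6904, so q_2 = (0.2132, 0.4264, -0.2132, 0.8528).

Q = [[-0.7071, 0.2132], [0.0000, 0.4264], [-0.7071, -0.2132], [0.0000, 0.8528]], R = [[2.8284, 1.4142], [0.0000, 4.6904]]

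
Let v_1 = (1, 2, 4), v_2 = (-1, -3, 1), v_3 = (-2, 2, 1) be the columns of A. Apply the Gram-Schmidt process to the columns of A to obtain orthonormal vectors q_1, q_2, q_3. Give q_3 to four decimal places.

q_3 = (-0.9396, 0.3356, 0.0671)

v_1 = (1, 2, 4); ‖v_1‖ = 4.5826, so q_1 = (0.2182, 0.4364, 0.8729).
q_1·v_2 = 0.2182·(-1) + 0.4364·(-3) + 0.8729·1 = -0.6547.
u_2 = v_2 + 0.6547·q_1 = (-0.8571, -2.7143, 1.5714).
‖u_2‖ = 3.2514, so q_2 = (-0.2636, -0.8348, 0.4833).
q_1·v_3 = 0.2182·(-2) + 0.4364·2 + 0.8729·1 = 1.3093; q_2·v_3 = (-0.2636)·(-2) + (-0.8348)·2 + 0.4833·1 = -0.6591.
u_3 = v_3 − 1.3093·q_1 + 0.6591·q_2 = (-2.4595, 0.8784, 0.1757).
‖u_3‖ = 2.6175, so q_3 = (-0.9396, 0.3356, 0.0671).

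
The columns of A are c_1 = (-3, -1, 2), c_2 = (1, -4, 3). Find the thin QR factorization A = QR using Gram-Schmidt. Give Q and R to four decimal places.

Q = [[-0.8018, 0.5270], [-0.2673, -0.7379], [0.5345, 0.4216]], R = [[3.7417, 1.8708], [0.0000, 4.7434]]

e_1 = c_1/‖c_1‖ = (-3, -1, 2)/3.7417 = (-0.8018, -0.2673, 0.5345).
r_{12} = e_1·c_2 = 1.8708.
u_2 = c_2 − 1.8708·e_1 = (2.5000, -3.5000, 2.0000).
‖u_2‖ = 4.7434, so e_2 = (0.5270, -0.7379, 0.4216).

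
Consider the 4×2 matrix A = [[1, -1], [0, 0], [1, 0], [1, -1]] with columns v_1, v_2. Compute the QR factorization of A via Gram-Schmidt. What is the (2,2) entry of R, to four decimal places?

e_1 = v_1/‖v_1‖ = (1, 0, 1, 1)/1.7321 = (0.5774, 0.0000, 0.5774, 0.5774).
r_{12} = e_1·v_2 = -1.1547.
u_2 = v_2 + 1.1547·e_1 = (-0.3333, 0.0000, 0.6667, -0.3333).
r_{22} = ‖u_2‖ = 0.8165.

r_{22} = 0.8165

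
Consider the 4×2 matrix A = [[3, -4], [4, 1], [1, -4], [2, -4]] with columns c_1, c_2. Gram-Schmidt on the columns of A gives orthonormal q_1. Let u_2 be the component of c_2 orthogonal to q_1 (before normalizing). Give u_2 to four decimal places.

u_2 = (-2.0000, 3.6667, -3.3333, -2.6667)

c_1 = (3, 4, 1, 2); ‖c_1‖ = 5.4772, so q_1 = (0.5477, 0.7303, 0.1826, 0.3651).
q_1·c_2 = 0.5477·(-4) + 0.7303·1 + 0.1826·(-4) + 0.3651·(-4) = -3.6515.
u_2 = c_2 + 3.6515·q_1 = (-2.0000, 3.6667, -3.3333, -2.6667).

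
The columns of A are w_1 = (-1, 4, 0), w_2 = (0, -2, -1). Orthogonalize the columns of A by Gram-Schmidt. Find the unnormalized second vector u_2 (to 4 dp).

q_1 = w_1/‖w_1‖ = (-1, 4, 0)/4.1231 = (-0.2425, 0.9701, 0.0000).
r_{12} = q_1·w_2 = -1.9403.
u_2 = w_2 + 1.9403·q_1 = (-0.4706, -0.1176, -1.0000).

u_2 = (-0.4706, -0.1176, -1.0000)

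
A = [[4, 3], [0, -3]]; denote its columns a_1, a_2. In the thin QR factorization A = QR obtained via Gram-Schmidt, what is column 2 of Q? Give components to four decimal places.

q_2 = (0.0000, -1.0000)

q_1 = a_1/‖a_1‖ = (4, 0)/4.0000 = (1.0000, 0.0000).
r_{12} = q_1·a_2 = 3.0000.
u_2 = a_2 − 3.0000·q_1 = (0.0000, -3.0000).
‖u_2‖ = 3.0000, so q_2 = (0.0000, -1.0000).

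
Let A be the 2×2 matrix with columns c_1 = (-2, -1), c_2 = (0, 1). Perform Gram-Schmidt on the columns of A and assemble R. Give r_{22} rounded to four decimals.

c_1 = (-2, -1); ‖c_1‖ = 2.2361, so q_1 = (-0.8944, -0.4472).
q_1·c_2 = (-0.8944)·0 + (-0.4472)·1 = -0.4472.
u_2 = c_2 + 0.4472·q_1 = (-0.4000, 0.8000).
r_{22} = ‖u_2‖ = 0.8944.

r_{22} = 0.8944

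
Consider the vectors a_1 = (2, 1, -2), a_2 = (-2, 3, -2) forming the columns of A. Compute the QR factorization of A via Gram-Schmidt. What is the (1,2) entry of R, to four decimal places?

r_{12} = 1.0000

a_1 = (2, 1, -2); ‖a_1‖ = 3.0000, so q_1 = (0.6667, 0.3333, -0.6667).
r_{12} = q_1·a_2 = 1.0000.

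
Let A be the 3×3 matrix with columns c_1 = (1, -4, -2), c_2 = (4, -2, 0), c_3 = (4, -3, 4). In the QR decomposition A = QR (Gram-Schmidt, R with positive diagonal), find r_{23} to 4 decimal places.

q_1 = c_1/‖c_1‖ = (1, -4, -2)/4.5826 = (0.2182, -0.8729, -0.4364).
r_{12} = q_1·c_2 = 2.6186.
u_2 = c_2 − 2.6186·q_1 = (3.4286, 0.2857, 1.1429).
‖u_2‖ = 3.6253, so q_2 = (0.9457, 0.0788, 0.3152).
r_{23} = q_2·c_3 = 4.8075.

r_{23} = 4.8075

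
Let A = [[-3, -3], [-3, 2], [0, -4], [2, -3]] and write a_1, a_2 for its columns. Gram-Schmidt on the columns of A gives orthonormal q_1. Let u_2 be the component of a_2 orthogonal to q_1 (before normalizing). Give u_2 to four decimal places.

u_2 = (-3.4091, 1.5909, -4.0000, -2.7273)

q_1 = a_1/‖a_1‖ = (-3, -3, 0, 2)/4.6904 = (-0.6396, -0.6396, 0.0000, 0.4264).
r_{12} = q_1·a_2 = -0.6396.
u_2 = a_2 + 0.6396·q_1 = (-3.4091, 1.5909, -4.0000, -2.7273).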